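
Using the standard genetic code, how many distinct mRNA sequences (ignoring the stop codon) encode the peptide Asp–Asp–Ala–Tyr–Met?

Asp: 2 codons.
Asp: 2 codons.
Ala: 4 codons.
Tyr: 2 codons.
Met: 1 codon.
2 × 2 × 4 × 2 × 1 = 32.

32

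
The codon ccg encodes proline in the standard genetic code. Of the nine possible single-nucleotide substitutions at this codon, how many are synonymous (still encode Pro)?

Position 1: none → 0 synonymous.
Position 2: none → 0 synonymous.
Position 3: CCT, CCC, CCA → 3 synonymous.
Total: 0 + 0 + 3 = 3.

3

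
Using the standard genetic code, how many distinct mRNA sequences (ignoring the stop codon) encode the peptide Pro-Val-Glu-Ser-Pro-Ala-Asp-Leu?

36864

Pro: 4 codons.
Val: 4 codons.
Glu: 2 codons.
Ser: 6 codons.
Pro: 4 codons.
Ala: 4 codons.
Asp: 2 codons.
Leu: 6 codons.
4 × 4 × 2 × 6 × 4 × 4 × 2 × 6 = 36864.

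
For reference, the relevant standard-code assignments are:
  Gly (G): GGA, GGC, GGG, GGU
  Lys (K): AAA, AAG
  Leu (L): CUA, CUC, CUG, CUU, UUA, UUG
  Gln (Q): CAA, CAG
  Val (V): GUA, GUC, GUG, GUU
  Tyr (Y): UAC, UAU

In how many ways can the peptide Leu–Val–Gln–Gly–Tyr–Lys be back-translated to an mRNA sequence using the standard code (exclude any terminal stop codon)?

Leu: 6 codons.
Val: 4 codons.
Gln: 2 codons.
Gly: 4 codons.
Tyr: 2 codons.
Lys: 2 codons.
6 × 4 × 2 × 4 × 2 × 2 = 768.

768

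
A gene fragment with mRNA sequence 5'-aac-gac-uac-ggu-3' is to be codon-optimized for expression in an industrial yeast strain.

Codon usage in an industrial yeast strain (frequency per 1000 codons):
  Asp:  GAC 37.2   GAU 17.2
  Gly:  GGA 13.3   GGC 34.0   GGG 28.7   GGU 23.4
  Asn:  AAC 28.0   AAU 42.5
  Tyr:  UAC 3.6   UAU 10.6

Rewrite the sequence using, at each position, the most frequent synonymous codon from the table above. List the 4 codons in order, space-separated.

AAU GAC UAU GGC

Codon 1 (Asn): best is AAU at 42.5.
Codon 2 (Asp): best is GAC at 37.2.
Codon 3 (Tyr): best is UAU at 10.6.
Codon 4 (Gly): best is GGC at 34.0.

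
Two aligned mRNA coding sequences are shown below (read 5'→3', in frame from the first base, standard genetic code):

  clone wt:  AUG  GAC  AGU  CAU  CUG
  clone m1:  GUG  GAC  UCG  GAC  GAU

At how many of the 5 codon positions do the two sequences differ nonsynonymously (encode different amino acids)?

Codon 1: AUG Met / GUG Val — nonsynonymous.
Codon 2: GAC Asp / GAC Asp — identical.
Codon 3: AGU Ser / UCG Ser — synonymous.
Codon 4: CAU His / GAC Asp — nonsynonymous.
Codon 5: CUG Leu / GAU Asp — nonsynonymous.
Nonsynonymous differences: 3.

3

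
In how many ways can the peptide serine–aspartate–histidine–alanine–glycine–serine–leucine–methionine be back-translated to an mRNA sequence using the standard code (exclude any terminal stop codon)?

13824

Ser: 6 codons.
Asp: 2 codons.
His: 2 codons.
Ala: 4 codons.
Gly: 4 codons.
Ser: 6 codons.
Leu: 6 codons.
Met: 1 codon.
6 × 2 × 2 × 4 × 4 × 6 × 6 × 1 = 13824.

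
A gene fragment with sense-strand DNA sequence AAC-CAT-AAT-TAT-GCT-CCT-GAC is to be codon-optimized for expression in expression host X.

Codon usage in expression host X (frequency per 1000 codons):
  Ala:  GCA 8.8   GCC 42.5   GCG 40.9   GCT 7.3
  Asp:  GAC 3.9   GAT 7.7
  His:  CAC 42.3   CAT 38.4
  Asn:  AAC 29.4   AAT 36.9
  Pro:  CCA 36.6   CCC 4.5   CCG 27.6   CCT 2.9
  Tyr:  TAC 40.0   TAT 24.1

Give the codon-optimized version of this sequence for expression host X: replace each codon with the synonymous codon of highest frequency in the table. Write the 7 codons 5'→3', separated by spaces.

AAT CAC AAT TAC GCC CCA GAT

Codon 1 (Asn): best is AAT at 36.9.
Codon 2 (His): best is CAC at 42.3.
Codon 3 (Asn): best is AAT at 36.9.
Codon 4 (Tyr): best is TAC at 40.0.
Codon 5 (Ala): best is GCC at 42.5.
Codon 6 (Pro): best is CCA at 36.6.
Codon 7 (Asp): best is GAT at 7.7.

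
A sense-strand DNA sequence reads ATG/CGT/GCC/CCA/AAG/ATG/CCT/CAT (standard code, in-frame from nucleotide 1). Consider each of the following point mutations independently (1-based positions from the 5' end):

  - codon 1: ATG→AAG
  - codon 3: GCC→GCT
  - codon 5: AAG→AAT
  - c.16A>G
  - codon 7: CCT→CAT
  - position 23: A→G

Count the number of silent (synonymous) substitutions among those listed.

Codon 1: ATG (Met) → AAG (Lys) — missense.
Codon 3: GCC (Ala) → GCT (Ala) — synonymous.
Codon 5: AAG (Lys) → AAT (Asn) — missense.
Codon 6: ATG (Met) → GTG (Val) — missense.
Codon 7: CCT (Pro) → CAT (His) — missense.
Codon 8: CAT (His) → CGT (Arg) — missense.
Synonymous: 1 of 6.

1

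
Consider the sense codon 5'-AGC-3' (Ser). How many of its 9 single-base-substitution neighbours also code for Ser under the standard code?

1

Position 1: none → 0 synonymous.
Position 2: none → 0 synonymous.
Position 3: AGU → 1 synonymous.
Total: 0 + 0 + 1 = 1.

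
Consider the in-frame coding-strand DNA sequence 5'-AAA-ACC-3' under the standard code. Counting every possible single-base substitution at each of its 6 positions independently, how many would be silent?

4

Codon 1 (AAA, Lys): 1 synonymous substitution.
Codon 2 (ACC, Thr): 3 synonymous substitutions.
Total: 1 + 3 = 4.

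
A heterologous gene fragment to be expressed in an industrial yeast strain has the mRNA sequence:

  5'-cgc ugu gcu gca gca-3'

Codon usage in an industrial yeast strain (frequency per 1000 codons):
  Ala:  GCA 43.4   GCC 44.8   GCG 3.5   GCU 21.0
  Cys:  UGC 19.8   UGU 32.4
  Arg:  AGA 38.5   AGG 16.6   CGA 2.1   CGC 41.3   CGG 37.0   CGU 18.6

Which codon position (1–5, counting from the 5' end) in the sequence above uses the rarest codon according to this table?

Codon 1 CGC (Arg): 41.3 per 1000.
Codon 2 UGU (Cys): 32.4 per 1000.
Codon 3 GCU (Ala): 21.0 per 1000.
Codon 4 GCA (Ala): 43.4 per 1000.
Codon 5 GCA (Ala): 43.4 per 1000.
Lowest frequency is 21.0 at codon 3.

3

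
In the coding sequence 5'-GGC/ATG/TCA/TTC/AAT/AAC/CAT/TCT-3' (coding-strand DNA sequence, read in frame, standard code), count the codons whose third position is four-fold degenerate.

3

Codon 1 GGC (Gly): third position 4-fold.
Codon 2 ATG (Met): third position 1-fold.
Codon 3 TCA (Ser): third position 4-fold.
Codon 4 TTC (Phe): third position 2-fold.
Codon 5 AAT (Asn): third position 2-fold.
Codon 6 AAC (Asn): third position 2-fold.
Codon 7 CAT (His): third position 2-fold.
Codon 8 TCT (Ser): third position 4-fold.
Four-fold degenerate third positions: 3.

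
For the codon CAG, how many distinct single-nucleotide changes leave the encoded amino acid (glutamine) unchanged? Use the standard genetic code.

Position 1: none → 0 synonymous.
Position 2: none → 0 synonymous.
Position 3: CAA → 1 synonymous.
Total: 0 + 0 + 1 = 1.

1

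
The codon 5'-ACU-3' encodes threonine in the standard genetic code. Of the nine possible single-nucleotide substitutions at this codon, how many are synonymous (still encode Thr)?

Position 1: none → 0 synonymous.
Position 2: none → 0 synonymous.
Position 3: ACC, ACA, ACG → 3 synonymous.
Total: 0 + 0 + 3 = 3.

3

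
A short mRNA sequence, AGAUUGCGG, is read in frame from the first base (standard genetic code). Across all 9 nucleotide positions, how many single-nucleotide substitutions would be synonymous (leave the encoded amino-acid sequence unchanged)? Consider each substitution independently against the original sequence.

8

Codon 1 (AGA, Arg): 2 synonymous substitutions.
Codon 2 (UUG, Leu): 2 synonymous substitutions.
Codon 3 (CGG, Arg): 4 synonymous substitutions.
Total: 2 + 2 + 4 = 8.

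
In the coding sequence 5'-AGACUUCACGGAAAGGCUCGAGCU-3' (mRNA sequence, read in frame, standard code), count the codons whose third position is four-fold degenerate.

5

Codon 1 AGA (Arg): third position 2-fold.
Codon 2 CUU (Leu): third position 4-fold.
Codon 3 CAC (His): third position 2-fold.
Codon 4 GGA (Gly): third position 4-fold.
Codon 5 AAG (Lys): third position 2-fold.
Codon 6 GCU (Ala): third position 4-fold.
Codon 7 CGA (Arg): third position 4-fold.
Codon 8 GCU (Ala): third position 4-fold.
Four-fold degenerate third positions: 5.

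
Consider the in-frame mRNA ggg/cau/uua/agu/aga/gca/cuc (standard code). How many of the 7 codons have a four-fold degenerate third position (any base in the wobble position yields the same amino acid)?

Codon 1 GGG (Gly): third position 4-fold.
Codon 2 CAU (His): third position 2-fold.
Codon 3 UUA (Leu): third position 2-fold.
Codon 4 AGU (Ser): third position 2-fold.
Codon 5 AGA (Arg): third position 2-fold.
Codon 6 GCA (Ala): third position 4-fold.
Codon 7 CUC (Leu): third position 4-fold.
Four-fold degenerate third positions: 3.

3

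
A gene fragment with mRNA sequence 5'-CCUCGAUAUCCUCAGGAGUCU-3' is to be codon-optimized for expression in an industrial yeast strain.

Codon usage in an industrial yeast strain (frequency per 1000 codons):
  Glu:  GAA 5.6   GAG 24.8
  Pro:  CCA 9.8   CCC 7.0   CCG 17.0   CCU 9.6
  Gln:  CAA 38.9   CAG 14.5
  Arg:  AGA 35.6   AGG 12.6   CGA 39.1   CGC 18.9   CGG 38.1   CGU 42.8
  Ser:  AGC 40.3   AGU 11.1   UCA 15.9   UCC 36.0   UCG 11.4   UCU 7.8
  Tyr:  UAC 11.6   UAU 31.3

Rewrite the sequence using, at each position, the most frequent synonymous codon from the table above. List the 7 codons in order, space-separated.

Codon 1 (Pro): best is CCG at 17.0.
Codon 2 (Arg): best is CGU at 42.8.
Codon 3 (Tyr): best is UAU at 31.3.
Codon 4 (Pro): best is CCG at 17.0.
Codon 5 (Gln): best is CAA at 38.9.
Codon 6 (Glu): best is GAG at 24.8.
Codon 7 (Ser): best is AGC at 40.3.

CCG CGU UAU CCG CAA GAG AGC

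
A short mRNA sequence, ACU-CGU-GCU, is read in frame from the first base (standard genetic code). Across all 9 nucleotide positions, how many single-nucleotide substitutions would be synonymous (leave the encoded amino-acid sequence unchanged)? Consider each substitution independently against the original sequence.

Codon 1 (ACU, Thr): 3 synonymous substitutions.
Codon 2 (CGU, Arg): 3 synonymous substitutions.
Codon 3 (GCU, Ala): 3 synonymous substitutions.
Total: 3 + 3 + 3 = 9.

9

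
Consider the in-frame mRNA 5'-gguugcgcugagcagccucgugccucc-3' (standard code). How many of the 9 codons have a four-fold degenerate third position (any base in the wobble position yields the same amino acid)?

Codon 1 GGU (Gly): third position 4-fold.
Codon 2 UGC (Cys): third position 2-fold.
Codon 3 GCU (Ala): third position 4-fold.
Codon 4 GAG (Glu): third position 2-fold.
Codon 5 CAG (Gln): third position 2-fold.
Codon 6 CCU (Pro): third position 4-fold.
Codon 7 CGU (Arg): third position 4-fold.
Codon 8 GCC (Ala): third position 4-fold.
Codon 9 UCC (Ser): third position 4-fold.
Four-fold degenerate third positions: 6.

6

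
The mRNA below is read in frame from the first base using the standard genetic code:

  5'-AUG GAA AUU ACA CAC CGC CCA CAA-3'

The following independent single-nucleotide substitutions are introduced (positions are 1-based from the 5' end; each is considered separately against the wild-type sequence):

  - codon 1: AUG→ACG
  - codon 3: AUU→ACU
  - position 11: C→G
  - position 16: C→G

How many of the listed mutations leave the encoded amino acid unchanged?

0

Codon 1: AUG (Met) → ACG (Thr) — missense.
Codon 3: AUU (Ile) → ACU (Thr) — missense.
Codon 4: ACA (Thr) → AGA (Arg) — missense.
Codon 6: CGC (Arg) → GGC (Gly) — missense.
Synonymous: 0 of 4.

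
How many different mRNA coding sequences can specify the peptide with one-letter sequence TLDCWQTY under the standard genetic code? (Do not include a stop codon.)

Thr: 4 codons.
Leu: 6 codons.
Asp: 2 codons.
Cys: 2 codons.
Trp: 1 codon.
Gln: 2 codons.
Thr: 4 codons.
Tyr: 2 codons.
4 × 6 × 2 × 2 × 1 × 2 × 4 × 2 = 1536.

1536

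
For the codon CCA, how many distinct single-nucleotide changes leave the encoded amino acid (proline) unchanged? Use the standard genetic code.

3

Position 1: none → 0 synonymous.
Position 2: none → 0 synonymous.
Position 3: CCU, CCC, CCG → 3 synonymous.
Total: 0 + 0 + 3 = 3.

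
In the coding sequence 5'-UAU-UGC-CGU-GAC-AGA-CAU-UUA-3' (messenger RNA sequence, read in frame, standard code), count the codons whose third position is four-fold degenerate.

Codon 1 UAU (Tyr): third position 2-fold.
Codon 2 UGC (Cys): third position 2-fold.
Codon 3 CGU (Arg): third position 4-fold.
Codon 4 GAC (Asp): third position 2-fold.
Codon 5 AGA (Arg): third position 2-fold.
Codon 6 CAU (His): third position 2-fold.
Codon 7 UUA (Leu): third position 2-fold.
Four-fold degenerate third positions: 1.

1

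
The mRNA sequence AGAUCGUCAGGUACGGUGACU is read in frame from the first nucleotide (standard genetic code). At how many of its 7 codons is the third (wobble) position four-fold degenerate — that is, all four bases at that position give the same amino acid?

Codon 1 AGA (Arg): third position 2-fold.
Codon 2 UCG (Ser): third position 4-fold.
Codon 3 UCA (Ser): third position 4-fold.
Codon 4 GGU (Gly): third position 4-fold.
Codon 5 ACG (Thr): third position 4-fold.
Codon 6 GUG (Val): third position 4-fold.
Codon 7 ACU (Thr): third position 4-fold.
Four-fold degenerate third positions: 6.

6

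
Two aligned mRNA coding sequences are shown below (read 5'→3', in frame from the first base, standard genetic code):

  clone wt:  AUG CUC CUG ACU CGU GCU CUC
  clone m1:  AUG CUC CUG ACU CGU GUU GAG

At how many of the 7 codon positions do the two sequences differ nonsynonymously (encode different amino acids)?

Codon 1: AUG Met / AUG Met — identical.
Codon 2: CUC Leu / CUC Leu — identical.
Codon 3: CUG Leu / CUG Leu — identical.
Codon 4: ACU Thr / ACU Thr — identical.
Codon 5: CGU Arg / CGU Arg — identical.
Codon 6: GCU Ala / GUU Val — nonsynonymous.
Codon 7: CUC Leu / GAG Glu — nonsynonymous.
Nonsynonymous differences: 2.

2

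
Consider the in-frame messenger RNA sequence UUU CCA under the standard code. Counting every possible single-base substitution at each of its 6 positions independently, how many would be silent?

Codon 1 (UUU, Phe): 1 synonymous substitution.
Codon 2 (CCA, Pro): 3 synonymous substitutions.
Total: 1 + 3 = 4.

4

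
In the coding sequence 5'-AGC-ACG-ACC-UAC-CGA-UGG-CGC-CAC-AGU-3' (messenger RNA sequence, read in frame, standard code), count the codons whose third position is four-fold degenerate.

Codon 1 AGC (Ser): third position 2-fold.
Codon 2 ACG (Thr): third position 4-fold.
Codon 3 ACC (Thr): third position 4-fold.
Codon 4 UAC (Tyr): third position 2-fold.
Codon 5 CGA (Arg): third position 4-fold.
Codon 6 UGG (Trp): third position 1-fold.
Codon 7 CGC (Arg): third position 4-fold.
Codon 8 CAC (His): third position 2-fold.
Codon 9 AGU (Ser): third position 2-fold.
Four-fold degenerate third positions: 4.

4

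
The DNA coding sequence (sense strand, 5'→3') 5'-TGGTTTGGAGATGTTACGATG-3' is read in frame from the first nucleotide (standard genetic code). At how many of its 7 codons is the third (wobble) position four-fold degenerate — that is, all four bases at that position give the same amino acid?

3

Codon 1 TGG (Trp): third position 1-fold.
Codon 2 TTT (Phe): third position 2-fold.
Codon 3 GGA (Gly): third position 4-fold.
Codon 4 GAT (Asp): third position 2-fold.
Codon 5 GTT (Val): third position 4-fold.
Codon 6 ACG (Thr): third position 4-fold.
Codon 7 ATG (Met): third position 1-fold.
Four-fold degenerate third positions: 3.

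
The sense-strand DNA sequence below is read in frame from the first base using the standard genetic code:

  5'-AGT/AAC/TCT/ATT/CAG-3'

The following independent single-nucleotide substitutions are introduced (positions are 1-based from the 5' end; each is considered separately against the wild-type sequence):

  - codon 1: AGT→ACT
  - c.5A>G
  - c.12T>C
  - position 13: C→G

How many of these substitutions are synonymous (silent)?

1

Codon 1: AGT (Ser) → ACT (Thr) — missense.
Codon 2: AAC (Asn) → AGC (Ser) — missense.
Codon 4: ATT (Ile) → ATC (Ile) — synonymous.
Codon 5: CAG (Gln) → GAG (Glu) — missense.
Synonymous: 1 of 4.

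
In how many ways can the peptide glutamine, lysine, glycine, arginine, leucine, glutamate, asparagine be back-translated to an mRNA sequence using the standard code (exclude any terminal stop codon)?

2304

Gln: 2 codons.
Lys: 2 codons.
Gly: 4 codons.
Arg: 6 codons.
Leu: 6 codons.
Glu: 2 codons.
Asn: 2 codons.
2 × 2 × 4 × 6 × 6 × 2 × 2 = 2304.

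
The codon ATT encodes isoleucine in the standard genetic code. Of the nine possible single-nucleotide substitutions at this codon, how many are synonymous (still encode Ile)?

2

Position 1: none → 0 synonymous.
Position 2: none → 0 synonymous.
Position 3: ATC, ATA → 2 synonymous.
Total: 0 + 0 + 2 = 2.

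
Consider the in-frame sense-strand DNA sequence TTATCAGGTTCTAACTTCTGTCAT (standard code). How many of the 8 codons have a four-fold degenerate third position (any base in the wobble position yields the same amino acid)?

Codon 1 TTA (Leu): third position 2-fold.
Codon 2 TCA (Ser): third position 4-fold.
Codon 3 GGT (Gly): third position 4-fold.
Codon 4 TCT (Ser): third position 4-fold.
Codon 5 AAC (Asn): third position 2-fold.
Codon 6 TTC (Phe): third position 2-fold.
Codon 7 TGT (Cys): third position 2-fold.
Codon 8 CAT (His): third position 2-fold.
Four-fold degenerate third positions: 3.

3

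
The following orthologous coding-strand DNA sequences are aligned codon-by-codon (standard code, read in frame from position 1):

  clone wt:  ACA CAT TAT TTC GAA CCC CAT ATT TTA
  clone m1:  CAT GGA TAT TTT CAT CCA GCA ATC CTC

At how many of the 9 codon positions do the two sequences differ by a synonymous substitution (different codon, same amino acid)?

Codon 1: ACA Thr / CAT His — nonsynonymous.
Codon 2: CAT His / GGA Gly — nonsynonymous.
Codon 3: TAT Tyr / TAT Tyr — identical.
Codon 4: TTC Phe / TTT Phe — synonymous.
Codon 5: GAA Glu / CAT His — nonsynonymous.
Codon 6: CCC Pro / CCA Pro — synonymous.
Codon 7: CAT His / GCA Ala — nonsynonymous.
Codon 8: ATT Ile / ATC Ile — synonymous.
Codon 9: TTA Leu / CTC Leu — synonymous.
Synonymous differences: 4.

4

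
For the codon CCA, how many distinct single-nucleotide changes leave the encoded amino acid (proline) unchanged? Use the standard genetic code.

Position 1: none → 0 synonymous.
Position 2: none → 0 synonymous.
Position 3: CCU, CCC, CCG → 3 synonymous.
Total: 0 + 0 + 3 = 3.

3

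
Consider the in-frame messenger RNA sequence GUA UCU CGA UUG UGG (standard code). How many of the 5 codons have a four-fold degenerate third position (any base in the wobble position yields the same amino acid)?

3

Codon 1 GUA (Val): third position 4-fold.
Codon 2 UCU (Ser): third position 4-fold.
Codon 3 CGA (Arg): third position 4-fold.
Codon 4 UUG (Leu): third position 2-fold.
Codon 5 UGG (Trp): third position 1-fold.
Four-fold degenerate third positions: 3.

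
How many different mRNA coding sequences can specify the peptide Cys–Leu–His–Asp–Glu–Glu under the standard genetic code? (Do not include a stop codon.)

Cys: 2 codons.
Leu: 6 codons.
His: 2 codons.
Asp: 2 codons.
Glu: 2 codons.
Glu: 2 codons.
2 × 6 × 2 × 2 × 2 × 2 = 192.

192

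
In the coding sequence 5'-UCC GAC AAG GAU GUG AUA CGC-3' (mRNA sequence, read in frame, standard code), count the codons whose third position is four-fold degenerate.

3

Codon 1 UCC (Ser): third position 4-fold.
Codon 2 GAC (Asp): third position 2-fold.
Codon 3 AAG (Lys): third position 2-fold.
Codon 4 GAU (Asp): third position 2-fold.
Codon 5 GUG (Val): third position 4-fold.
Codon 6 AUA (Ile): third position 3-fold.
Codon 7 CGC (Arg): third position 4-fold.
Four-fold degenerate third positions: 3.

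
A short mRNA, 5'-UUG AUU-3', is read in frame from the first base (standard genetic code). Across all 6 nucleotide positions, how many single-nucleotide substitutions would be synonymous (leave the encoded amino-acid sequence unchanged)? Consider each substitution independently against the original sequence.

4

Codon 1 (UUG, Leu): 2 synonymous substitutions.
Codon 2 (AUU, Ile): 2 synonymous substitutions.
Total: 2 + 2 = 4.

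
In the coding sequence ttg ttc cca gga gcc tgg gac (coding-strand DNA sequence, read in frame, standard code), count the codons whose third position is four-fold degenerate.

3

Codon 1 TTG (Leu): third position 2-fold.
Codon 2 TTC (Phe): third position 2-fold.
Codon 3 CCA (Pro): third position 4-fold.
Codon 4 GGA (Gly): third position 4-fold.
Codon 5 GCC (Ala): third position 4-fold.
Codon 6 TGG (Trp): third position 1-fold.
Codon 7 GAC (Asp): third position 2-fold.
Four-fold degenerate third positions: 3.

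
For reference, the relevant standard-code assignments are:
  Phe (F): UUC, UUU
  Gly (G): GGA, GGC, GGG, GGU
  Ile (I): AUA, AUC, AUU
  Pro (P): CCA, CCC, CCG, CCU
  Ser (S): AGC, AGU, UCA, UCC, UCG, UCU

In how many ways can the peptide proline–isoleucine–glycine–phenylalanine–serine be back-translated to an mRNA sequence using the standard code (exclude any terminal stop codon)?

576

Pro: 4 codons.
Ile: 3 codons.
Gly: 4 codons.
Phe: 2 codons.
Ser: 6 codons.
4 × 3 × 4 × 2 × 6 = 576.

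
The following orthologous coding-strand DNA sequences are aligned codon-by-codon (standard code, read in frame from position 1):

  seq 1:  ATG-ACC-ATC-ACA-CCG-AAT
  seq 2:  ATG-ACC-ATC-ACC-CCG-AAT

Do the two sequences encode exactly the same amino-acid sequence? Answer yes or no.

yes

Codon 1: ATG Met / ATG Met — identical.
Codon 2: ACC Thr / ACC Thr — identical.
Codon 3: ATC Ile / ATC Ile — identical.
Codon 4: ACA Thr / ACC Thr — synonymous.
Codon 5: CCG Pro / CCG Pro — identical.
Codon 6: AAT Asn / AAT Asn — identical.
Nonsynonymous differences: 0 → same protein.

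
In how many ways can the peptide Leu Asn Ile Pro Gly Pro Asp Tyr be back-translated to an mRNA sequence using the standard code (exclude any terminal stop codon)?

9216

Leu: 6 codons.
Asn: 2 codons.
Ile: 3 codons.
Pro: 4 codons.
Gly: 4 codons.
Pro: 4 codons.
Asp: 2 codons.
Tyr: 2 codons.
6 × 2 × 3 × 4 × 4 × 4 × 2 × 2 = 9216.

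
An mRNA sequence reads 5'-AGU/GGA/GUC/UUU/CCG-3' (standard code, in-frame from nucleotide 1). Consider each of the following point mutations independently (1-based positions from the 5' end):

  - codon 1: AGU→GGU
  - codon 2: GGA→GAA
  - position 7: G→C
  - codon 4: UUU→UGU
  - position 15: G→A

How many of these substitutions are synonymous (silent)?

Codon 1: AGU (Ser) → GGU (Gly) — missense.
Codon 2: GGA (Gly) → GAA (Glu) — missense.
Codon 3: GUC (Val) → CUC (Leu) — missense.
Codon 4: UUU (Phe) → UGU (Cys) — missense.
Codon 5: CCG (Pro) → CCA (Pro) — synonymous.
Synonymous: 1 of 5.

1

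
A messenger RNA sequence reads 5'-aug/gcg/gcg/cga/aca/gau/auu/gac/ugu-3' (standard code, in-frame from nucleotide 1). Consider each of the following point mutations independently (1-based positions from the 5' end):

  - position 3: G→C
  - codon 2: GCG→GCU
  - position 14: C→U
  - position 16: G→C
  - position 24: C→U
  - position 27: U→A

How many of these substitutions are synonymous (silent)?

2

Codon 1: AUG (Met) → AUC (Ile) — missense.
Codon 2: GCG (Ala) → GCU (Ala) — synonymous.
Codon 5: ACA (Thr) → AUA (Ile) — missense.
Codon 6: GAU (Asp) → CAU (His) — missense.
Codon 8: GAC (Asp) → GAU (Asp) — synonymous.
Codon 9: UGU (Cys) → UGA (Stop) — nonsense.
Synonymous: 2 of 6.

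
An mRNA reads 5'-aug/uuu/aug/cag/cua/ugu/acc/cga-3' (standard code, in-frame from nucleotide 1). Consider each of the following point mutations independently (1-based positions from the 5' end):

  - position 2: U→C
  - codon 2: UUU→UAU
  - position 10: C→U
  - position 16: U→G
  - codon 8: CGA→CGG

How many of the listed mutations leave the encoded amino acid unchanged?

Codon 1: AUG (Met) → ACG (Thr) — missense.
Codon 2: UUU (Phe) → UAU (Tyr) — missense.
Codon 4: CAG (Gln) → UAG (Stop) — nonsense.
Codon 6: UGU (Cys) → GGU (Gly) — missense.
Codon 8: CGA (Arg) → CGG (Arg) — synonymous.
Synonymous: 1 of 5.

1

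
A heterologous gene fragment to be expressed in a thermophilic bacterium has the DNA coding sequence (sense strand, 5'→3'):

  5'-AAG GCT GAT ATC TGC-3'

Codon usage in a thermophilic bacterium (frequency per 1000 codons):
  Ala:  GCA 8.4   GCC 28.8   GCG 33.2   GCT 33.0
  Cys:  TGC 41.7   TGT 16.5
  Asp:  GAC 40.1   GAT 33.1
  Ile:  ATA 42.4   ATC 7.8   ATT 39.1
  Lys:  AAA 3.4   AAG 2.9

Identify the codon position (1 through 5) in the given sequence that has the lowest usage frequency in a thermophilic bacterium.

1

Codon 1 AAG (Lys): 2.9 per 1000.
Codon 2 GCT (Ala): 33.0 per 1000.
Codon 3 GAT (Asp): 33.1 per 1000.
Codon 4 ATC (Ile): 7.8 per 1000.
Codon 5 TGC (Cys): 41.7 per 1000.
Lowest frequency is 2.9 at codon 1.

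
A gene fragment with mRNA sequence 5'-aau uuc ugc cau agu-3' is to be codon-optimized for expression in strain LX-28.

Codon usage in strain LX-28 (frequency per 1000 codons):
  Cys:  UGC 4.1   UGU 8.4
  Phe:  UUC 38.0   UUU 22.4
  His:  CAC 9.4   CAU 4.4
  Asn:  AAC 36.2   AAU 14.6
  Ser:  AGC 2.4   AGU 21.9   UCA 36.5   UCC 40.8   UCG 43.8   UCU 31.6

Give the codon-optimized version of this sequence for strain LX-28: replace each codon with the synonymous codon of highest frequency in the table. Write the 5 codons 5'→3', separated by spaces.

Codon 1 (Asn): best is AAC at 36.2.
Codon 2 (Phe): best is UUC at 38.0.
Codon 3 (Cys): best is UGU at 8.4.
Codon 4 (His): best is CAC at 9.4.
Codon 5 (Ser): best is UCG at 43.8.

AAC UUC UGU CAC UCG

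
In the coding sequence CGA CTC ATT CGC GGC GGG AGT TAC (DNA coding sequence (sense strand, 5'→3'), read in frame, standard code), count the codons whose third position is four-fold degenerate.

5

Codon 1 CGA (Arg): third position 4-fold.
Codon 2 CTC (Leu): third position 4-fold.
Codon 3 ATT (Ile): third position 3-fold.
Codon 4 CGC (Arg): third position 4-fold.
Codon 5 GGC (Gly): third position 4-fold.
Codon 6 GGG (Gly): third position 4-fold.
Codon 7 AGT (Ser): third position 2-fold.
Codon 8 TAC (Tyr): third position 2-fold.
Four-fold degenerate third positions: 5.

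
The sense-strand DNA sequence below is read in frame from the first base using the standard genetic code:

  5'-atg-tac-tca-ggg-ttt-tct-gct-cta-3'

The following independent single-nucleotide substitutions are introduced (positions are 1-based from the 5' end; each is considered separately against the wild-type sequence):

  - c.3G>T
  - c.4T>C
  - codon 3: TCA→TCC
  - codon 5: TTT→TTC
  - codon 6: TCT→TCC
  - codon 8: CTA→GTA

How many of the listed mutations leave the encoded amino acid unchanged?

Codon 1: ATG (Met) → ATT (Ile) — missense.
Codon 2: TAC (Tyr) → CAC (His) — missense.
Codon 3: TCA (Ser) → TCC (Ser) — synonymous.
Codon 5: TTT (Phe) → TTC (Phe) — synonymous.
Codon 6: TCT (Ser) → TCC (Ser) — synonymous.
Codon 8: CTA (Leu) → GTA (Val) — missense.
Synonymous: 3 of 6.

3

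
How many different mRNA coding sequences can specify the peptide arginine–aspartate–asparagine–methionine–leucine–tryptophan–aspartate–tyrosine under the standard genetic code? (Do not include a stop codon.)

Arg: 6 codons.
Asp: 2 codons.
Asn: 2 codons.
Met: 1 codon.
Leu: 6 codons.
Trp: 1 codon.
Asp: 2 codons.
Tyr: 2 codons.
6 × 2 × 2 × 1 × 6 × 1 × 2 × 2 = 576.

576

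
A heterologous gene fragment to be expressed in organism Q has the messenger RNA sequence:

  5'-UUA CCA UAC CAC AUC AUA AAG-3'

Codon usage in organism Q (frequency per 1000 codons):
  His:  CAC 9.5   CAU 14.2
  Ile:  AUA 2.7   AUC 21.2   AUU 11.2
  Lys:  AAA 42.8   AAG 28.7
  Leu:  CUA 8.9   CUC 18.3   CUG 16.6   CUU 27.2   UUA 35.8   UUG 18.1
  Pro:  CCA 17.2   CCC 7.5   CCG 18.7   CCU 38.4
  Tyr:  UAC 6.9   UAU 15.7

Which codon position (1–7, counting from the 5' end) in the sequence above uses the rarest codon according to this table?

Codon 1 UUA (Leu): 35.8 per 1000.
Codon 2 CCA (Pro): 17.2 per 1000.
Codon 3 UAC (Tyr): 6.9 per 1000.
Codon 4 CAC (His): 9.5 per 1000.
Codon 5 AUC (Ile): 21.2 per 1000.
Codon 6 AUA (Ile): 2.7 per 1000.
Codon 7 AAG (Lys): 28.7 per 1000.
Lowest frequency is 2.7 at codon 6.

6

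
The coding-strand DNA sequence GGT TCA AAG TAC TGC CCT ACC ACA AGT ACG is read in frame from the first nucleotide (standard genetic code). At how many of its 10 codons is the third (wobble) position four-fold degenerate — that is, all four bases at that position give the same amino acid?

6

Codon 1 GGT (Gly): third position 4-fold.
Codon 2 TCA (Ser): third position 4-fold.
Codon 3 AAG (Lys): third position 2-fold.
Codon 4 TAC (Tyr): third position 2-fold.
Codon 5 TGC (Cys): third position 2-fold.
Codon 6 CCT (Pro): third position 4-fold.
Codon 7 ACC (Thr): third position 4-fold.
Codon 8 ACA (Thr): third position 4-fold.
Codon 9 AGT (Ser): third position 2-fold.
Codon 10 ACG (Thr): third position 4-fold.
Four-fold degenerate third positions: 6.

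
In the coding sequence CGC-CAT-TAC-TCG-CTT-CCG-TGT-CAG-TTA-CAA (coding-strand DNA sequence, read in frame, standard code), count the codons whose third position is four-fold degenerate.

Codon 1 CGC (Arg): third position 4-fold.
Codon 2 CAT (His): third position 2-fold.
Codon 3 TAC (Tyr): third position 2-fold.
Codon 4 TCG (Ser): third position 4-fold.
Codon 5 CTT (Leu): third position 4-fold.
Codon 6 CCG (Pro): third position 4-fold.
Codon 7 TGT (Cys): third position 2-fold.
Codon 8 CAG (Gln): third position 2-fold.
Codon 9 TTA (Leu): third position 2-fold.
Codon 10 CAA (Gln): third position 2-fold.
Four-fold degenerate third positions: 4.

4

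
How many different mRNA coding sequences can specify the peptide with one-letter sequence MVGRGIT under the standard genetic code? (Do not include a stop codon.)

4608

Met: 1 codon.
Val: 4 codons.
Gly: 4 codons.
Arg: 6 codons.
Gly: 4 codons.
Ile: 3 codons.
Thr: 4 codons.
1 × 4 × 4 × 6 × 4 × 3 × 4 = 4608.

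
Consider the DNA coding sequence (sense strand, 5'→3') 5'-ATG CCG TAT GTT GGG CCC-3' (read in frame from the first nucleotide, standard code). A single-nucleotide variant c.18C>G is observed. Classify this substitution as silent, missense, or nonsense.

silent

Position 18 falls in codon 6: CCC → Pro.
After the substitution the codon is CCG → Pro.
Both encode Pro, so the change is synonymous.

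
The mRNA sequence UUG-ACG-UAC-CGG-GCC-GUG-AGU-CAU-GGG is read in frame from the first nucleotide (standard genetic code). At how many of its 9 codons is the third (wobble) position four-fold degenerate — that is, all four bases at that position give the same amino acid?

Codon 1 UUG (Leu): third position 2-fold.
Codon 2 ACG (Thr): third position 4-fold.
Codon 3 UAC (Tyr): third position 2-fold.
Codon 4 CGG (Arg): third position 4-fold.
Codon 5 GCC (Ala): third position 4-fold.
Codon 6 GUG (Val): third position 4-fold.
Codon 7 AGU (Ser): third position 2-fold.
Codon 8 CAU (His): third position 2-fold.
Codon 9 GGG (Gly): third position 4-fold.
Four-fold degenerate third positions: 5.

5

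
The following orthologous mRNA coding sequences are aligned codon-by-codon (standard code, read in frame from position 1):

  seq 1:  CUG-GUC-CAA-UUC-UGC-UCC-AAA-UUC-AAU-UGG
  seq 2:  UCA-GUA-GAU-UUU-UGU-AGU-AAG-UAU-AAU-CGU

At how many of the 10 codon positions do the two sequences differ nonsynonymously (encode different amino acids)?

4

Codon 1: CUG Leu / UCA Ser — nonsynonymous.
Codon 2: GUC Val / GUA Val — synonymous.
Codon 3: CAA Gln / GAU Asp — nonsynonymous.
Codon 4: UUC Phe / UUU Phe — synonymous.
Codon 5: UGC Cys / UGU Cys — synonymous.
Codon 6: UCC Ser / AGU Ser — synonymous.
Codon 7: AAA Lys / AAG Lys — synonymous.
Codon 8: UUC Phe / UAU Tyr — nonsynonymous.
Codon 9: AAU Asn / AAU Asn — identical.
Codon 10: UGG Trp / CGU Arg — nonsynonymous.
Nonsynonymous differences: 4.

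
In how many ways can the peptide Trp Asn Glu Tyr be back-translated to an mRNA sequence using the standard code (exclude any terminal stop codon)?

8

Trp: 1 codon.
Asn: 2 codons.
Glu: 2 codons.
Tyr: 2 codons.
1 × 2 × 2 × 2 = 8.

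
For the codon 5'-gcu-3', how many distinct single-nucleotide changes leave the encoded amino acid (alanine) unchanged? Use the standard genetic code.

3

Position 1: none → 0 synonymous.
Position 2: none → 0 synonymous.
Position 3: GCC, GCA, GCG → 3 synonymous.
Total: 0 + 0 + 3 = 3.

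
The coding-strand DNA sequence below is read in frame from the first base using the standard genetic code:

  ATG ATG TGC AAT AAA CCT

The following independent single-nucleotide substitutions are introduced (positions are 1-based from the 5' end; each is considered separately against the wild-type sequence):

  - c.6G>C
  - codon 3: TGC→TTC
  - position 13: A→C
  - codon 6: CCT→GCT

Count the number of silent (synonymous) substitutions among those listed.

Codon 2: ATG (Met) → ATC (Ile) — missense.
Codon 3: TGC (Cys) → TTC (Phe) — missense.
Codon 5: AAA (Lys) → CAA (Gln) — missense.
Codon 6: CCT (Pro) → GCT (Ala) — missense.
Synonymous: 0 of 4.

0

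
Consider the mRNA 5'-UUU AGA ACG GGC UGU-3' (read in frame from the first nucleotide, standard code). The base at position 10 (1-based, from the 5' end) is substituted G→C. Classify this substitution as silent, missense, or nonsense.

missense

Position 10 falls in codon 4: GGC → Gly.
After the substitution the codon is CGC → Arg.
Gly ≠ Arg, so this is a missense mutation.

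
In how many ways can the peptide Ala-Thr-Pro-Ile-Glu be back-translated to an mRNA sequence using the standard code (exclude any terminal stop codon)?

Ala: 4 codons.
Thr: 4 codons.
Pro: 4 codons.
Ile: 3 codons.
Glu: 2 codons.
4 × 4 × 4 × 3 × 2 = 384.

384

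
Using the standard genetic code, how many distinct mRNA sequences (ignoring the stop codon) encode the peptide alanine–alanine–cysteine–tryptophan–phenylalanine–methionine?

64

Ala: 4 codons.
Ala: 4 codons.
Cys: 2 codons.
Trp: 1 codon.
Phe: 2 codons.
Met: 1 codon.
4 × 4 × 2 × 1 × 2 × 1 = 64.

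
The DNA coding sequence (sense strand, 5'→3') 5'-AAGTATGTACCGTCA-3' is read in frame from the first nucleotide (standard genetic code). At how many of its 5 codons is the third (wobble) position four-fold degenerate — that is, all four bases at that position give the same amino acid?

Codon 1 AAG (Lys): third position 2-fold.
Codon 2 TAT (Tyr): third position 2-fold.
Codon 3 GTA (Val): third position 4-fold.
Codon 4 CCG (Pro): third position 4-fold.
Codon 5 TCA (Ser): third position 4-fold.
Four-fold degenerate third positions: 3.

3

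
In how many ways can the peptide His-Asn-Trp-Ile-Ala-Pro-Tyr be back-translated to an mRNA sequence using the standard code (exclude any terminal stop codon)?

384

His: 2 codons.
Asn: 2 codons.
Trp: 1 codon.
Ile: 3 codons.
Ala: 4 codons.
Pro: 4 codons.
Tyr: 2 codons.
2 × 2 × 1 × 3 × 4 × 4 × 2 = 384.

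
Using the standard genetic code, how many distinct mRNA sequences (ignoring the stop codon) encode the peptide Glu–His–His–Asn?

Glu: 2 codons.
His: 2 codons.
His: 2 codons.
Asn: 2 codons.
2 × 2 × 2 × 2 = 16.

16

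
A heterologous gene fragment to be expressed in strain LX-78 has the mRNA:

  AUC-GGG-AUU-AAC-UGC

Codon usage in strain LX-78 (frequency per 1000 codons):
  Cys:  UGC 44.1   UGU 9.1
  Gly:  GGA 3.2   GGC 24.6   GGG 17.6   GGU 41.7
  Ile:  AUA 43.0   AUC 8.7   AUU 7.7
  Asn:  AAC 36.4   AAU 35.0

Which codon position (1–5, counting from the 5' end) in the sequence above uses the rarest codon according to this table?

3

Codon 1 AUC (Ile): 8.7 per 1000.
Codon 2 GGG (Gly): 17.6 per 1000.
Codon 3 AUU (Ile): 7.7 per 1000.
Codon 4 AAC (Asn): 36.4 per 1000.
Codon 5 UGC (Cys): 44.1 per 1000.
Lowest frequency is 7.7 at codon 3.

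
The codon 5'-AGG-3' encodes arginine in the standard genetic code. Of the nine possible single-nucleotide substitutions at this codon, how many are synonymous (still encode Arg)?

Position 1: CGG → 1 synonymous.
Position 2: none → 0 synonymous.
Position 3: AGA → 1 synonymous.
Total: 1 + 0 + 1 = 2.

2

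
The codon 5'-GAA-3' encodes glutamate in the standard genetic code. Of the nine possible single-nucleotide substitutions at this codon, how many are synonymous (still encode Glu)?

Position 1: none → 0 synonymous.
Position 2: none → 0 synonymous.
Position 3: GAG → 1 synonymous.
Total: 0 + 0 + 1 = 1.

1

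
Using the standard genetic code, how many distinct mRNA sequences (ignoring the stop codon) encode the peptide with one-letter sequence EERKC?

Glu: 2 codons.
Glu: 2 codons.
Arg: 6 codons.
Lys: 2 codons.
Cys: 2 codons.
2 × 2 × 6 × 2 × 2 = 96.

96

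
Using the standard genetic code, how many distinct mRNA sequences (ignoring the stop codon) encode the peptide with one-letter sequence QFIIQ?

72

Gln: 2 codons.
Phe: 2 codons.
Ile: 3 codons.
Ile: 3 codons.
Gln: 2 codons.
2 × 2 × 3 × 3 × 2 = 72.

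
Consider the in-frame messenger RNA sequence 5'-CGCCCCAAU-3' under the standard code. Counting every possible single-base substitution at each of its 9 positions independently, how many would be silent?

Codon 1 (CGC, Arg): 3 synonymous substitutions.
Codon 2 (CCC, Pro): 3 synonymous substitutions.
Codon 3 (AAU, Asn): 1 synonymous substitution.
Total: 3 + 3 + 1 = 7.

7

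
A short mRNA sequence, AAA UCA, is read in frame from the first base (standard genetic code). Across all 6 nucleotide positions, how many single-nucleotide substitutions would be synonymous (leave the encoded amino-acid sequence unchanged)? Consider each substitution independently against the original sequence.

Codon 1 (AAA, Lys): 1 synonymous substitution.
Codon 2 (UCA, Ser): 3 synonymous substitutions.
Total: 1 + 3 = 4.

4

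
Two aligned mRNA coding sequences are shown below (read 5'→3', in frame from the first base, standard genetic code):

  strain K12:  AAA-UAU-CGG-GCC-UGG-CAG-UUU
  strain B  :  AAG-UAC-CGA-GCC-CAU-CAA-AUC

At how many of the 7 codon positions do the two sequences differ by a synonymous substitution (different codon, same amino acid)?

4

Codon 1: AAA Lys / AAG Lys — synonymous.
Codon 2: UAU Tyr / UAC Tyr — synonymous.
Codon 3: CGG Arg / CGA Arg — synonymous.
Codon 4: GCC Ala / GCC Ala — identical.
Codon 5: UGG Trp / CAU His — nonsynonymous.
Codon 6: CAG Gln / CAA Gln — synonymous.
Codon 7: UUU Phe / AUC Ile — nonsynonymous.
Synonymous differences: 4.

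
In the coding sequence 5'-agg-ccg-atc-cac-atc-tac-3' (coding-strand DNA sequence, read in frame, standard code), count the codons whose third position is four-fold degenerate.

1

Codon 1 AGG (Arg): third position 2-fold.
Codon 2 CCG (Pro): third position 4-fold.
Codon 3 ATC (Ile): third position 3-fold.
Codon 4 CAC (His): third position 2-fold.
Codon 5 ATC (Ile): third position 3-fold.
Codon 6 TAC (Tyr): third position 2-fold.
Four-fold degenerate third positions: 1.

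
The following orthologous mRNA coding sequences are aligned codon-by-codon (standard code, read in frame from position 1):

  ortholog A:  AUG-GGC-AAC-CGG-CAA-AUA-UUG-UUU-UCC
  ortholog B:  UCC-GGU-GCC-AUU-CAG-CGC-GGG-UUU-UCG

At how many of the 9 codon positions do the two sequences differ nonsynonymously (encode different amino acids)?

Codon 1: AUG Met / UCC Ser — nonsynonymous.
Codon 2: GGC Gly / GGU Gly — synonymous.
Codon 3: AAC Asn / GCC Ala — nonsynonymous.
Codon 4: CGG Arg / AUU Ile — nonsynonymous.
Codon 5: CAA Gln / CAG Gln — synonymous.
Codon 6: AUA Ile / CGC Arg — nonsynonymous.
Codon 7: UUG Leu / GGG Gly — nonsynonymous.
Codon 8: UUU Phe / UUU Phe — identical.
Codon 9: UCC Ser / UCG Ser — synonymous.
Nonsynonymous differences: 5.

5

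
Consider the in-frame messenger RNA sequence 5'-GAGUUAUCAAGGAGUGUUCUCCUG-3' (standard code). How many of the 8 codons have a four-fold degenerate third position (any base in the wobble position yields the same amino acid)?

Codon 1 GAG (Glu): third position 2-fold.
Codon 2 UUA (Leu): third position 2-fold.
Codon 3 UCA (Ser): third position 4-fold.
Codon 4 AGG (Arg): third position 2-fold.
Codon 5 AGU (Ser): third position 2-fold.
Codon 6 GUU (Val): third position 4-fold.
Codon 7 CUC (Leu): third position 4-fold.
Codon 8 CUG (Leu): third position 4-fold.
Four-fold degenerate third positions: 4.

4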